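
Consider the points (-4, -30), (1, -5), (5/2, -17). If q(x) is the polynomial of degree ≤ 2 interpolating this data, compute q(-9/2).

Using Newton's divided-difference form:
q[-4,1] = (-5 - (-30)) / (1 - (-4)) = 5
q[1,5/2] = (-17 - (-5)) / (5/2 - 1) = -8
q[-4,1,5/2] = (-8 - 5) / (5/2 - (-4)) = -2
q(-9/2) = -30 + 5·(-1/2) + (-2)·(-1/2)·(-11/2) = -38

-38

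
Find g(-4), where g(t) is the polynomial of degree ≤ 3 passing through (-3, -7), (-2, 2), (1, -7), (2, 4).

Evaluate each Lagrange basis at t = -4:
L_0(-4) = (-2)·(-5)·(-6)/[(-1)·(-4)·(-5)] = 3
L_1(-4) = (-1)·(-5)·(-6)/[(1)·(-3)·(-4)] = -5/2
L_2(-4) = (-1)·(-2)·(-6)/[(4)·(3)·(-1)] = 1
L_3(-4) = (-1)·(-2)·(-5)/[(5)·(4)·(1)] = -1/2
Sum: (-7)·(3) + 2·(-5/2) + (-7)·(1) + 4·(-1/2) = -35

-35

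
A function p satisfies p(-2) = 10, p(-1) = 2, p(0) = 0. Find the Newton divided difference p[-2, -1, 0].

p[-2,-1] = (2 - 10) / (-1 - (-2)) = -8
p[-1,0] = (0 - 2) / (0 - (-1)) = -2
p[-2,-1,0] = (-2 - (-8)) / (0 - (-2)) = 3

3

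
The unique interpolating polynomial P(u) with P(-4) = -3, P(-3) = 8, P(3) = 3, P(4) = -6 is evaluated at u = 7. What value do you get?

L_0(7) = (10)·(4)·(3)/[(-1)·(-7)·(-8)] = -15/7
L_1(7) = (11)·(4)·(3)/[(1)·(-6)·(-7)] = 22/7
L_2(7) = (11)·(10)·(3)/[(7)·(6)·(-1)] = -55/7
L_3(7) = (11)·(10)·(4)/[(8)·(7)·(1)] = 55/7
Sum: (-3)·(-15/7) + 8·(22/7) + 3·(-55/7) + (-6)·(55/7) = -274/7

-274/7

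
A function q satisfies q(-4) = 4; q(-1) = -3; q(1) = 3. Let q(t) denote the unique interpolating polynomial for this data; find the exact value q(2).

Evaluate each Lagrange basis at t = 2:
L_0(2) = (3)·(1)/[(-3)·(-5)] = 1/5
L_1(2) = (6)·(1)/[(3)·(-2)] = -1
L_2(2) = (6)·(3)/[(5)·(2)] = 9/5
Sum: 4·(1/5) + (-3)·(-1) + 3·(9/5) = 46/5

46/5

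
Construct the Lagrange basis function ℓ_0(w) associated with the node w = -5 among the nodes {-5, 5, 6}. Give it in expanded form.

ℓ_0(w) = (w - 5)(w - 6) / [(-10)·(-11)]
       = (w^2 - 11w + 30) / (110)

ℓ_0(w) = (1/110)w^2 - (1/10)w + 3/11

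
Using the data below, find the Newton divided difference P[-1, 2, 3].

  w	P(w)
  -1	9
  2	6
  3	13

2

P[-1,2] = (6 - 9) / (2 - (-1)) = -1
P[2,3] = (13 - 6) / (3 - 2) = 7
P[-1,2,3] = (7 - (-1)) / (3 - (-1)) = 2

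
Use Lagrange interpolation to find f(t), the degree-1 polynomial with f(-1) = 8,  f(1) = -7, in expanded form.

L_0(t) = (t - 1) / [-2] = -(1/2)t + 1/2
L_1(t) = (t + 1) / [2] = (1/2)t + 1/2
f(t) = 8·L_0 + (-7)·L_1
  8·L_0(t) = -4t + 4
  (-7)·L_1(t) = -(7/2)t - 7/2
Adding term by term: -(15/2)t + 1/2

f(t) = -(15/2)t + 1/2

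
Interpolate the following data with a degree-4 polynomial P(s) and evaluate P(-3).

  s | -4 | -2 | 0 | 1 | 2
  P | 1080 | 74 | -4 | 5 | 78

L_0(-3) = (-1)·(-3)·(-4)·(-5)/[(-2)·(-4)·(-5)·(-6)] = 1/4
L_1(-3) = (1)·(-3)·(-4)·(-5)/[(2)·(-2)·(-3)·(-4)] = 5/4
L_2(-3) = (1)·(-1)·(-4)·(-5)/[(4)·(2)·(-1)·(-2)] = -5/4
L_3(-3) = (1)·(-1)·(-3)·(-5)/[(5)·(3)·(1)·(-1)] = 1
L_4(-3) = (1)·(-1)·(-3)·(-4)/[(6)·(4)·(2)·(1)] = -1/4
Sum: 1080·(1/4) + 74·(5/4) + (-4)·(-5/4) + 5·(1) + 78·(-1/4) = 353

353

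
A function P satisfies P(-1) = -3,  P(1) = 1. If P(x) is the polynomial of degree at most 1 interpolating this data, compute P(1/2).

L_0(1/2) = (-1/2)/[(-2)] = 1/4
L_1(1/2) = (3/2)/[(2)] = 3/4
Sum: (-3)·(1/4) + 1·(3/4) = 0

0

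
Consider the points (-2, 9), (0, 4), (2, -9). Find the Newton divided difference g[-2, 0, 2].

g[-2,0] = (4 - 9) / (0 - (-2)) = -5/2
g[0,2] = (-9 - 4) / (2 - 0) = -13/2
g[-2,0,2] = (-13/2 - (-5/2)) / (2 - (-2)) = -1

-1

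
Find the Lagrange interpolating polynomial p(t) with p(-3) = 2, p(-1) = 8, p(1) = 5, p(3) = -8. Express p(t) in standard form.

p(t) = -(1/48)t^3 - (19/16)t^2 - (71/48)t + 123/16

L_0(t) = (t + 1)(t - 1)(t - 3) / [-48] = -(1/48)t^3 + (1/16)t^2 + (1/48)t - 1/16
L_1(t) = (t + 3)(t - 1)(t - 3) / [16] = (1/16)t^3 - (1/16)t^2 - (9/16)t + 9/16
L_2(t) = (t + 3)(t + 1)(t - 3) / [-16] = -(1/16)t^3 - (1/16)t^2 + (9/16)t + 9/16
L_3(t) = (t + 3)(t + 1)(t - 1) / [48] = (1/48)t^3 + (1/16)t^2 - (1/48)t - 1/16
p(t) = 2·L_0 + 8·L_1 + 5·L_2 + (-8)·L_3
  2·L_0(t) = -(1/24)t^3 + (1/8)t^2 + (1/24)t - 1/8
  8·L_1(t) = (1/2)t^3 - (1/2)t^2 - (9/2)t + 9/2
  5·L_2(t) = -(5/16)t^3 - (5/16)t^2 + (45/16)t + 45/16
  (-8)·L_3(t) = -(1/6)t^3 - (1/2)t^2 + (1/6)t + 1/2
Adding term by term: -(1/48)t^3 - (19/16)t^2 - (71/48)t + 123/16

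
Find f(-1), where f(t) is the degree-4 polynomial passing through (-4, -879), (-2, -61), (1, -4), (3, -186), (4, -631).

-6

Evaluate each Lagrange basis at t = -1:
L_0(-1) = (1)·(-2)·(-4)·(-5)/[(-2)·(-5)·(-7)·(-8)] = -1/14
L_1(-1) = (3)·(-2)·(-4)·(-5)/[(2)·(-3)·(-5)·(-6)] = 2/3
L_2(-1) = (3)·(1)·(-4)·(-5)/[(5)·(3)·(-2)·(-3)] = 2/3
L_3(-1) = (3)·(1)·(-2)·(-5)/[(7)·(5)·(2)·(-1)] = -3/7
L_4(-1) = (3)·(1)·(-2)·(-4)/[(8)·(6)·(3)·(1)] = 1/6
Sum: (-879)·(-1/14) + (-61)·(2/3) + (-4)·(2/3) + (-186)·(-3/7) + (-631)·(1/6) = -6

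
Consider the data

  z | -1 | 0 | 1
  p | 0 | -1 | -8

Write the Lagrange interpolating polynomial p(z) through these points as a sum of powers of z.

p(z) = -3z^2 - 4z - 1

L_0(z) = z(z - 1) / [2] = (1/2)z^2 - (1/2)z
L_1(z) = (z + 1)(z - 1) / [-1] = -z^2 + 1
L_2(z) = (z + 1)z / [2] = (1/2)z^2 + (1/2)z
p(z) = 0·L_0 + (-1)·L_1 + (-8)·L_2
  0·L_0(z) = 0
  (-1)·L_1(z) = z^2 - 1
  (-8)·L_2(z) = -4z^2 - 4z
Adding term by term: -3z^2 - 4z - 1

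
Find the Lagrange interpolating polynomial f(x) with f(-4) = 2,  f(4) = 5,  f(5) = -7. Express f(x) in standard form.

f(x) = -(11/8)x^2 + (3/8)x + 51/2

L_0(x) = (x - 4)(x - 5) / [72] = (1/72)x^2 - (1/8)x + 5/18
L_1(x) = (x + 4)(x - 5) / [-8] = -(1/8)x^2 + (1/8)x + 5/2
L_2(x) = (x + 4)(x - 4) / [9] = (1/9)x^2 - 16/9
f(x) = 2·L_0 + 5·L_1 + (-7)·L_2
  2·L_0(x) = (1/36)x^2 - (1/4)x + 5/9
  5·L_1(x) = -(5/8)x^2 + (5/8)x + 25/2
  (-7)·L_2(x) = -(7/9)x^2 + 112/9
Adding term by term: -(11/8)x^2 + (3/8)x + 51/2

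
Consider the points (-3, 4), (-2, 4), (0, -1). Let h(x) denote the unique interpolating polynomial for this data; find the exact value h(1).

-6

L_0(1) = (3)·(1)/[(-1)·(-3)] = 1
L_1(1) = (4)·(1)/[(1)·(-2)] = -2
L_2(1) = (4)·(3)/[(3)·(2)] = 2
Sum: 4·(1) + 4·(-2) + (-1)·(2) = -6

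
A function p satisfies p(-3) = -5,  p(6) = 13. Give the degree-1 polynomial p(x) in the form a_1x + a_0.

p(x) = 2x + 1

L_0(x) = (x - 6) / [-9] = -(1/9)x + 2/3
L_1(x) = (x + 3) / [9] = (1/9)x + 1/3
p(x) = (-5)·L_0 + 13·L_1
  (-5)·L_0(x) = (5/9)x - 10/3
  13·L_1(x) = (13/9)x + 13/3
Adding term by term: 2x + 1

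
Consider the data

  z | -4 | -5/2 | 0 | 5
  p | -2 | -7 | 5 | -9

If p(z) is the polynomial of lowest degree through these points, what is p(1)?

Using Newton's divided-difference form:
p[-4,-5/2] = (-7 - (-2)) / (-5/2 - (-4)) = -10/3
p[-5/2,0] = (5 - (-7)) / (0 - (-5/2)) = 24/5
p[0,5] = (-9 - 5) / (5 - 0) = -14/5
p[-4,-5/2,0] = (24/5 - (-10/3)) / (0 - (-4)) = 61/30
p[-5/2,0,5] = (-14/5 - 24/5) / (5 - (-5/2)) = -76/75
p[-4,-5/2,0,5] = (-76/75 - 61/30) / (5 - (-4)) = -457/1350
p(1) = -2 + (-10/3)·(5) + (61/30)·(5)·(7/2) + (-457/1350)·(5)·(7/2)·(1) = 1484/135

1484/135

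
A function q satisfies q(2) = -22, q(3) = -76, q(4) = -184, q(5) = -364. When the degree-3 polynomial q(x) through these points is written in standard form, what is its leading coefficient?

Build the Lagrange basis polynomials:
L_0(x) = (x - 3)(x - 4)(x - 5) / [-6] = -(1/6)x^3 + 2x^2 - (47/6)x + 10
L_1(x) = (x - 2)(x - 4)(x - 5) / [2] = (1/2)x^3 - (11/2)x^2 + 19x - 20
L_2(x) = (x - 2)(x - 3)(x - 5) / [-2] = -(1/2)x^3 + 5x^2 - (31/2)x + 15
L_3(x) = (x - 2)(x - 3)(x - 4) / [6] = (1/6)x^3 - (3/2)x^2 + (13/3)x - 4
q(x) = (-22)·L_0 + (-76)·L_1 + (-184)·L_2 + (-364)·L_3
Only the coefficient of x^3 is needed; take it from each L_i and combine:
(-22)·(-1/6) + (-76)·(1/2) + (-184)·(-1/2) + (-364)·(1/6) = -3

-3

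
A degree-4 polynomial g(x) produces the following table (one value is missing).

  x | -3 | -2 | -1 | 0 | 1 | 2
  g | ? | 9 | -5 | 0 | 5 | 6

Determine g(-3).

76

The 5 known values determine g uniquely (degree ≤ 4).
L_0(-3) = (-2)·(-3)·(-4)·(-5)/[(-1)·(-2)·(-3)·(-4)] = 5
L_1(-3) = (-1)·(-3)·(-4)·(-5)/[(1)·(-1)·(-2)·(-3)] = -10
L_2(-3) = (-1)·(-2)·(-4)·(-5)/[(2)·(1)·(-1)·(-2)] = 10
L_3(-3) = (-1)·(-2)·(-3)·(-5)/[(3)·(2)·(1)·(-1)] = -5
L_4(-3) = (-1)·(-2)·(-3)·(-4)/[(4)·(3)·(2)·(1)] = 1
Sum: 9·(5) + (-5)·(-10) + 0 + 5·(-5) + 6·(1) = 76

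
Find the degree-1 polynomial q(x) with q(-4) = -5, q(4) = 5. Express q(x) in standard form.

Build the Lagrange basis polynomials:
L_0(x) = (x - 4) / [-8] = -(1/8)x + 1/2
L_1(x) = (x + 4) / [8] = (1/8)x + 1/2
q(x) = (-5)·L_0 + 5·L_1
  (-5)·L_0(x) = (5/8)x - 5/2
  5·L_1(x) = (5/8)x + 5/2
Adding term by term: (5/4)x

q(x) = (5/4)x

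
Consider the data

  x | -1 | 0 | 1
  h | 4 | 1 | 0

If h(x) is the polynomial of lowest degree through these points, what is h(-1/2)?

L_0(-1/2) = (-1/2)·(-3/2)/[(-1)·(-2)] = 3/8
L_1(-1/2) = (1/2)·(-3/2)/[(1)·(-1)] = 3/4
L_2(-1/2) = (1/2)·(-1/2)/[(2)·(1)] = -1/8
Sum: 4·(3/8) + 1·(3/4) + 0 = 9/4

9/4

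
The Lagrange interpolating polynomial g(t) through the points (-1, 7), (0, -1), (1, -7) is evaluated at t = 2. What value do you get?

Evaluate each Lagrange basis at t = 2:
L_0(2) = (2)·(1)/[(-1)·(-2)] = 1
L_1(2) = (3)·(1)/[(1)·(-1)] = -3
L_2(2) = (3)·(2)/[(2)·(1)] = 3
Sum: 7·(1) + (-1)·(-3) + (-7)·(3) = -11

-11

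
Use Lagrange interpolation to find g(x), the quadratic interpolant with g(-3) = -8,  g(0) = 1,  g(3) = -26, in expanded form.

L_0(x) = x(x - 3) / [18] = (1/18)x^2 - (1/6)x
L_1(x) = (x + 3)(x - 3) / [-9] = -(1/9)x^2 + 1
L_2(x) = (x + 3)x / [18] = (1/18)x^2 + (1/6)x
g(x) = (-8)·L_0 + 1·L_1 + (-26)·L_2
  (-8)·L_0(x) = -(4/9)x^2 + (4/3)x
  1·L_1(x) = -(1/9)x^2 + 1
  (-26)·L_2(x) = -(13/9)x^2 - (13/3)x
Adding term by term: -2x^2 - 3x + 1

g(x) = -2x^2 - 3x + 1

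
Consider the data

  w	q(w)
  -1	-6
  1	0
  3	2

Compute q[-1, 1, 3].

-1/2

q[-1,1] = (0 - (-6)) / (1 - (-1)) = 3
q[1,3] = (2 - 0) / (3 - 1) = 1
q[-1,1,3] = (1 - 3) / (3 - (-1)) = -1/2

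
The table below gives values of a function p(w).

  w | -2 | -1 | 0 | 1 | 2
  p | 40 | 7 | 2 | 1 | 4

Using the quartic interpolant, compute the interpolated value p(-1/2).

Evaluate each Lagrange basis at w = -1/2:
L_0(-1/2) = (1/2)·(-1/2)·(-3/2)·(-5/2)/[(-1)·(-2)·(-3)·(-4)] = -5/128
L_1(-1/2) = (3/2)·(-1/2)·(-3/2)·(-5/2)/[(1)·(-1)·(-2)·(-3)] = 15/32
L_2(-1/2) = (3/2)·(1/2)·(-3/2)·(-5/2)/[(2)·(1)·(-1)·(-2)] = 45/64
L_3(-1/2) = (3/2)·(1/2)·(-1/2)·(-5/2)/[(3)·(2)·(1)·(-1)] = -5/32
L_4(-1/2) = (3/2)·(1/2)·(-1/2)·(-3/2)/[(4)·(3)·(2)·(1)] = 3/128
Sum: 40·(-5/128) + 7·(15/32) + 2·(45/64) + 1·(-5/32) + 4·(3/128) = 49/16

49/16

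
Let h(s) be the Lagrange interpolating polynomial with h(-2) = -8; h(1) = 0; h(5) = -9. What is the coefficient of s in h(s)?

Build the Lagrange basis polynomials:
L_0(s) = (s - 1)(s - 5) / [21] = (1/21)s^2 - (2/7)s + 5/21
L_1(s) = (s + 2)(s - 5) / [-12] = -(1/12)s^2 + (1/4)s + 5/6
L_2(s) = (s + 2)(s - 1) / [28] = (1/28)s^2 + (1/28)s - 1/14
h(s) = (-8)·L_0 + 0·L_1 + (-9)·L_2
Only the coefficient of s is needed; take it from each L_i and combine:
(-8)·(-2/7) + 0·(1/4) + (-9)·(1/28) = 55/28

55/28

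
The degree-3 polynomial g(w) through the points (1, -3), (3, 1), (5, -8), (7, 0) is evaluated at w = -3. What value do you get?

Evaluate each Lagrange basis at w = -3:
L_0(-3) = (-6)·(-8)·(-10)/[(-2)·(-4)·(-6)] = 10
L_1(-3) = (-4)·(-8)·(-10)/[(2)·(-2)·(-4)] = -20
L_2(-3) = (-4)·(-6)·(-10)/[(4)·(2)·(-2)] = 15
L_3(-3) = (-4)·(-6)·(-8)/[(6)·(4)·(2)] = -4
Sum: (-3)·(10) + 1·(-20) + (-8)·(15) + 0 = -170

-170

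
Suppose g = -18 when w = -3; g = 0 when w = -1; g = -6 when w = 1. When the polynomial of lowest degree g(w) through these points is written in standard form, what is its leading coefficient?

The leading coefficient equals the top divided difference g[-3,-1,1].
g[-3,-1] = (0 - (-18)) / (-1 - (-3)) = 9
g[-1,1] = (-6 - 0) / (1 - (-1)) = -3
g[-3,-1,1] = (-3 - 9) / (1 - (-3)) = -3

-3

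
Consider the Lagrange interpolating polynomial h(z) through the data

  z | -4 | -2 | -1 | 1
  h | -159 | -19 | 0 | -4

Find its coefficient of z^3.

L_0(z) = (z + 2)(z + 1)(z - 1) / [-30] = -(1/30)z^3 - (1/15)z^2 + (1/30)z + 1/15
L_1(z) = (z + 4)(z + 1)(z - 1) / [6] = (1/6)z^3 + (2/3)z^2 - (1/6)z - 2/3
L_2(z) = (z + 4)(z + 2)(z - 1) / [-6] = -(1/6)z^3 - (5/6)z^2 - (1/3)z + 4/3
L_3(z) = (z + 4)(z + 2)(z + 1) / [30] = (1/30)z^3 + (7/30)z^2 + (7/15)z + 4/15
h(z) = (-159)·L_0 + (-19)·L_1 + 0·L_2 + (-4)·L_3
Only the coefficient of z^3 is needed; take it from each L_i and combine:
(-159)·(-1/30) + (-19)·(1/6) + 0·(-1/6) + (-4)·(1/30) = 2

2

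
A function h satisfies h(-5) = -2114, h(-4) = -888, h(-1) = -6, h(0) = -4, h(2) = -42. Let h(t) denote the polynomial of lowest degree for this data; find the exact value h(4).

-656

Using Newton's divided-difference form:
h[-5,-4] = (-888 - (-2114)) / (-4 - (-5)) = 1226
h[-4,-1] = (-6 - (-888)) / (-1 - (-4)) = 294
h[-1,0] = (-4 - (-6)) / (0 - (-1)) = 2
h[0,2] = (-42 - (-4)) / (2 - 0) = -19
h[-5,-4,-1] = (294 - 1226) / (-1 - (-5)) = -233
h[-4,-1,0] = (2 - 294) / (0 - (-4)) = -73
h[-1,0,2] = (-19 - 2) / (2 - (-1)) = -7
h[-5,-4,-1,0] = (-73 - (-233)) / (0 - (-5)) = 32
h[-4,-1,0,2] = (-7 - (-73)) / (2 - (-4)) = 11
h[-5,-4,-1,0,2] = (11 - 32) / (2 - (-5)) = -3
h(4) = -2114 + 1226·(9) + (-233)·(9)·(8) + 32·(9)·(8)·(5) + (-3)·(9)·(8)·(5)·(4) = -656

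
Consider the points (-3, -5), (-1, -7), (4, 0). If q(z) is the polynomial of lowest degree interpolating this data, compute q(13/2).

139/14

L_0(13/2) = (15/2)·(5/2)/[(-2)·(-7)] = 75/56
L_1(13/2) = (19/2)·(5/2)/[(2)·(-5)] = -19/8
L_2(13/2) = (19/2)·(15/2)/[(7)·(5)] = 57/28
Sum: (-5)·(75/56) + (-7)·(-19/8) + 0 = 139/14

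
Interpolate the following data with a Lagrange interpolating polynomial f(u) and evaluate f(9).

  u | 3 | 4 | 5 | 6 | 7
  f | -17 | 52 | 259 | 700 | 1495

Evaluate each Lagrange basis at u = 9:
L_0(9) = (5)·(4)·(3)·(2)/[(-1)·(-2)·(-3)·(-4)] = 5
L_1(9) = (6)·(4)·(3)·(2)/[(1)·(-1)·(-2)·(-3)] = -24
L_2(9) = (6)·(5)·(3)·(2)/[(2)·(1)·(-1)·(-2)] = 45
L_3(9) = (6)·(5)·(4)·(2)/[(3)·(2)·(1)·(-1)] = -40
L_4(9) = (6)·(5)·(4)·(3)/[(4)·(3)·(2)·(1)] = 15
Sum: (-17)·(5) + 52·(-24) + 259·(45) + 700·(-40) + 1495·(15) = 4747

4747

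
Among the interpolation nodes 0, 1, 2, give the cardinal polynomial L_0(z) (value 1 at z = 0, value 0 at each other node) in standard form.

L_0(z) = (z - 1)(z - 2) / [(-1)·(-2)]
       = (z^2 - 3z + 2) / (2)

L_0(z) = (1/2)z^2 - (3/2)z + 1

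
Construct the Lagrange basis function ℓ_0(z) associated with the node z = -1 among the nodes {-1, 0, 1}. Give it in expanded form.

ℓ_0(z) = z(z - 1) / [(-1)·(-2)]
       = (z^2 - z) / (2)

ℓ_0(z) = (1/2)z^2 - (1/2)z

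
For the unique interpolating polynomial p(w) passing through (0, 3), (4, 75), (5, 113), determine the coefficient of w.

2

L_0(w) = (w - 4)(w - 5) / [20] = (1/20)w^2 - (9/20)w + 1
L_1(w) = w(w - 5) / [-4] = -(1/4)w^2 + (5/4)w
L_2(w) = w(w - 4) / [5] = (1/5)w^2 - (4/5)w
p(w) = 3·L_0 + 75·L_1 + 113·L_2
Only the coefficient of w is needed; take it from each L_i and combine:
3·(-9/20) + 75·(5/4) + 113·(-4/5) = 2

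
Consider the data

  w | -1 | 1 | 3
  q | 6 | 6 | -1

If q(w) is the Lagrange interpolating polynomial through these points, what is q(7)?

Evaluate each Lagrange basis at w = 7:
L_0(7) = (6)·(4)/[(-2)·(-4)] = 3
L_1(7) = (8)·(4)/[(2)·(-2)] = -8
L_2(7) = (8)·(6)/[(4)·(2)] = 6
Sum: 6·(3) + 6·(-8) + (-1)·(6) = -36

-36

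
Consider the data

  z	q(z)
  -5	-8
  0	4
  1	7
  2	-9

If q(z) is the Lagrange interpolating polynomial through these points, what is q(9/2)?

-1489/8

Evaluate each Lagrange basis at z = 9/2:
L_0(9/2) = (9/2)·(7/2)·(5/2)/[(-5)·(-6)·(-7)] = -3/16
L_1(9/2) = (19/2)·(7/2)·(5/2)/[(5)·(-1)·(-2)] = 133/16
L_2(9/2) = (19/2)·(9/2)·(5/2)/[(6)·(1)·(-1)] = -285/16
L_3(9/2) = (19/2)·(9/2)·(7/2)/[(7)·(2)·(1)] = 171/16
Sum: (-8)·(-3/16) + 4·(133/16) + 7·(-285/16) + (-9)·(171/16) = -1489/8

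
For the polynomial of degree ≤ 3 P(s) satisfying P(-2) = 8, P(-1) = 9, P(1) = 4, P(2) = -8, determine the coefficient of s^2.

-13/6

L_0(s) = (s + 1)(s - 1)(s - 2) / [-12] = -(1/12)s^3 + (1/6)s^2 + (1/12)s - 1/6
L_1(s) = (s + 2)(s - 1)(s - 2) / [6] = (1/6)s^3 - (1/6)s^2 - (2/3)s + 2/3
L_2(s) = (s + 2)(s + 1)(s - 2) / [-6] = -(1/6)s^3 - (1/6)s^2 + (2/3)s + 2/3
L_3(s) = (s + 2)(s + 1)(s - 1) / [12] = (1/12)s^3 + (1/6)s^2 - (1/12)s - 1/6
P(s) = 8·L_0 + 9·L_1 + 4·L_2 + (-8)·L_3
Only the coefficient of s^2 is needed; take it from each L_i and combine:
8·(1/6) + 9·(-1/6) + 4·(-1/6) + (-8)·(1/6) = -13/6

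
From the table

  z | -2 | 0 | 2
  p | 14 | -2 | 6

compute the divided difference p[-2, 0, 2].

p[-2,0] = (-2 - 14) / (0 - (-2)) = -8
p[0,2] = (6 - (-2)) / (2 - 0) = 4
p[-2,0,2] = (4 - (-8)) / (2 - (-2)) = 3

3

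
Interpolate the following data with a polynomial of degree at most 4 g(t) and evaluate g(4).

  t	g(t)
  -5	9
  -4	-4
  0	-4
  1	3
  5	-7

Evaluate each Lagrange basis at t = 4:
L_0(4) = (8)·(4)·(3)·(-1)/[(-1)·(-5)·(-6)·(-10)] = -8/25
L_1(4) = (9)·(4)·(3)·(-1)/[(1)·(-4)·(-5)·(-9)] = 3/5
L_2(4) = (9)·(8)·(3)·(-1)/[(5)·(4)·(-1)·(-5)] = -54/25
L_3(4) = (9)·(8)·(4)·(-1)/[(6)·(5)·(1)·(-4)] = 12/5
L_4(4) = (9)·(8)·(4)·(3)/[(10)·(9)·(5)·(4)] = 12/25
Sum: 9·(-8/25) + (-4)·(3/5) + (-4)·(-54/25) + 3·(12/5) + (-7)·(12/25) = 36/5

36/5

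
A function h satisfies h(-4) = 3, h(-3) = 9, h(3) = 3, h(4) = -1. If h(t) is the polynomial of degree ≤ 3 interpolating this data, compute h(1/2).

183/16

Evaluate each Lagrange basis at t = 1/2:
L_0(1/2) = (7/2)·(-5/2)·(-7/2)/[(-1)·(-7)·(-8)] = -35/64
L_1(1/2) = (9/2)·(-5/2)·(-7/2)/[(1)·(-6)·(-7)] = 15/16
L_2(1/2) = (9/2)·(7/2)·(-7/2)/[(7)·(6)·(-1)] = 21/16
L_3(1/2) = (9/2)·(7/2)·(-5/2)/[(8)·(7)·(1)] = -45/64
Sum: 3·(-35/64) + 9·(15/16) + 3·(21/16) + (-1)·(-45/64) = 183/16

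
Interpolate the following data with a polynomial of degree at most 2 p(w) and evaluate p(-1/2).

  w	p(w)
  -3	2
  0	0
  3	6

Evaluate each Lagrange basis at w = -1/2:
L_0(-1/2) = (-1/2)·(-7/2)/[(-3)·(-6)] = 7/72
L_1(-1/2) = (5/2)·(-7/2)/[(3)·(-3)] = 35/36
L_2(-1/2) = (5/2)·(-1/2)/[(6)·(3)] = -5/72
Sum: 2·(7/72) + 0 + 6·(-5/72) = -2/9

-2/9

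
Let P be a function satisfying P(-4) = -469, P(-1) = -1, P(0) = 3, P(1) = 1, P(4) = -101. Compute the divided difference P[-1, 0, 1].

P[-1,0] = (3 - (-1)) / (0 - (-1)) = 4
P[0,1] = (1 - 3) / (1 - 0) = -2
P[-1,0,1] = (-2 - 4) / (1 - (-1)) = -3

-3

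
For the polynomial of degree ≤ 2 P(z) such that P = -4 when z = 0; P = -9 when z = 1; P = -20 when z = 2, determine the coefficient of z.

Build the Lagrange basis polynomials:
L_0(z) = (z - 1)(z - 2) / [2] = (1/2)z^2 - (3/2)z + 1
L_1(z) = z(z - 2) / [-1] = -z^2 + 2z
L_2(z) = z(z - 1) / [2] = (1/2)z^2 - (1/2)z
P(z) = (-4)·L_0 + (-9)·L_1 + (-20)·L_2
Only the coefficient of z is needed; take it from each L_i and combine:
(-4)·(-3/2) + (-9)·(2) + (-20)·(-1/2) = -2

-2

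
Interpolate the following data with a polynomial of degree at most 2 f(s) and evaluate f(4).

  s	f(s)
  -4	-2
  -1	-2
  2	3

82/9

Evaluate each Lagrange basis at s = 4:
L_0(4) = (5)·(2)/[(-3)·(-6)] = 5/9
L_1(4) = (8)·(2)/[(3)·(-3)] = -16/9
L_2(4) = (8)·(5)/[(6)·(3)] = 20/9
Sum: (-2)·(5/9) + (-2)·(-16/9) + 3·(20/9) = 82/9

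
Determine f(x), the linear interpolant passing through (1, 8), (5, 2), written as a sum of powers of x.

f(x) = -(3/2)x + 19/2

Build the Lagrange basis polynomials:
L_0(x) = (x - 5) / [-4] = -(1/4)x + 5/4
L_1(x) = (x - 1) / [4] = (1/4)x - 1/4
f(x) = 8·L_0 + 2·L_1
  8·L_0(x) = -2x + 10
  2·L_1(x) = (1/2)x - 1/2
Adding term by term: -(3/2)x + 19/2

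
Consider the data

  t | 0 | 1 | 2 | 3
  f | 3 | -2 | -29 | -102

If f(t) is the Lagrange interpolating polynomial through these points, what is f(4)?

Evaluate each Lagrange basis at t = 4:
L_0(4) = (3)·(2)·(1)/[(-1)·(-2)·(-3)] = -1
L_1(4) = (4)·(2)·(1)/[(1)·(-1)·(-2)] = 4
L_2(4) = (4)·(3)·(1)/[(2)·(1)·(-1)] = -6
L_3(4) = (4)·(3)·(2)/[(3)·(2)·(1)] = 4
Sum: 3·(-1) + (-2)·(4) + (-29)·(-6) + (-102)·(4) = -245

-245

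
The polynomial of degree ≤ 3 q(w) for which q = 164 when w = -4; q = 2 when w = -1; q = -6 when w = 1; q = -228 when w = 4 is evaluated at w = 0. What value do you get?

Evaluate each Lagrange basis at w = 0:
L_0(0) = (1)·(-1)·(-4)/[(-3)·(-5)·(-8)] = -1/30
L_1(0) = (4)·(-1)·(-4)/[(3)·(-2)·(-5)] = 8/15
L_2(0) = (4)·(1)·(-4)/[(5)·(2)·(-3)] = 8/15
L_3(0) = (4)·(1)·(-1)/[(8)·(5)·(3)] = -1/30
Sum: 164·(-1/30) + 2·(8/15) + (-6)·(8/15) + (-228)·(-1/30) = 0

0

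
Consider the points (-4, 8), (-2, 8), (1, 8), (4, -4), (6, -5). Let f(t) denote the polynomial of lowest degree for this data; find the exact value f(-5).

5447/400

L_0(-5) = (-3)·(-6)·(-9)·(-11)/[(-2)·(-5)·(-8)·(-10)] = 891/400
L_1(-5) = (-1)·(-6)·(-9)·(-11)/[(2)·(-3)·(-6)·(-8)] = -33/16
L_2(-5) = (-1)·(-3)·(-9)·(-11)/[(5)·(3)·(-3)·(-5)] = 33/25
L_3(-5) = (-1)·(-3)·(-6)·(-11)/[(8)·(6)·(3)·(-2)] = -11/16
L_4(-5) = (-1)·(-3)·(-6)·(-9)/[(10)·(8)·(5)·(2)] = 81/400
Sum: 8·(891/400) + 8·(-33/16) + 8·(33/25) + (-4)·(-11/16) + (-5)·(81/400) = 5447/400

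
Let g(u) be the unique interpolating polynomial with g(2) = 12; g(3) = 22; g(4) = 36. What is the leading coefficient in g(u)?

Build the Lagrange basis polynomials:
L_0(u) = (u - 3)(u - 4) / [2] = (1/2)u^2 - (7/2)u + 6
L_1(u) = (u - 2)(u - 4) / [-1] = -u^2 + 6u - 8
L_2(u) = (u - 2)(u - 3) / [2] = (1/2)u^2 - (5/2)u + 3
g(u) = 12·L_0 + 22·L_1 + 36·L_2
Only the coefficient of u^2 is needed; take it from each L_i and combine:
12·(1/2) + 22·(-1) + 36·(1/2) = 2

2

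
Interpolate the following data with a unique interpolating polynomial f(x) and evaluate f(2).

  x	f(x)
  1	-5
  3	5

Evaluate each Lagrange basis at x = 2:
L_0(2) = (-1)/[(-2)] = 1/2
L_1(2) = (1)/[(2)] = 1/2
Sum: (-5)·(1/2) + 5·(1/2) = 0

0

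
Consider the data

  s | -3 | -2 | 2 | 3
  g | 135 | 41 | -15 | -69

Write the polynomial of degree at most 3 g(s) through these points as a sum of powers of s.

Build the Lagrange basis polynomials:
L_0(s) = (s + 2)(s - 2)(s - 3) / [-30] = -(1/30)s^3 + (1/10)s^2 + (2/15)s - 2/5
L_1(s) = (s + 3)(s - 2)(s - 3) / [20] = (1/20)s^3 - (1/10)s^2 - (9/20)s + 9/10
L_2(s) = (s + 3)(s + 2)(s - 3) / [-20] = -(1/20)s^3 - (1/10)s^2 + (9/20)s + 9/10
L_3(s) = (s + 3)(s + 2)(s - 2) / [30] = (1/30)s^3 + (1/10)s^2 - (2/15)s - 2/5
g(s) = 135·L_0 + 41·L_1 + (-15)·L_2 + (-69)·L_3
  135·L_0(s) = -(9/2)s^3 + (27/2)s^2 + 18s - 54
  41·L_1(s) = (41/20)s^3 - (41/10)s^2 - (369/20)s + 369/10
  (-15)·L_2(s) = (3/4)s^3 + (3/2)s^2 - (27/4)s - 27/2
  (-69)·L_3(s) = -(23/10)s^3 - (69/10)s^2 + (46/5)s + 138/5
Adding term by term: -4s^3 + 4s^2 + 2s - 3

g(s) = -4s^3 + 4s^2 + 2s - 3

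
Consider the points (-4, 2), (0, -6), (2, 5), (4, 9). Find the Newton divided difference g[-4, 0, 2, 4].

g[-4,0] = (-6 - 2) / (0 - (-4)) = -2
g[0,2] = (5 - (-6)) / (2 - 0) = 11/2
g[2,4] = (9 - 5) / (4 - 2) = 2
g[-4,0,2] = (11/2 - (-2)) / (2 - (-4)) = 5/4
g[0,2,4] = (2 - 11/2) / (4 - 0) = -7/8
g[-4,0,2,4] = (-7/8 - 5/4) / (4 - (-4)) = -17/64

-17/64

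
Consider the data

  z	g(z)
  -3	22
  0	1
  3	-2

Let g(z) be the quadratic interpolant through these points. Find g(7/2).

Evaluate each Lagrange basis at z = 7/2:
L_0(7/2) = (7/2)·(1/2)/[(-3)·(-6)] = 7/72
L_1(7/2) = (13/2)·(1/2)/[(3)·(-3)] = -13/36
L_2(7/2) = (13/2)·(7/2)/[(6)·(3)] = 91/72
Sum: 22·(7/72) + 1·(-13/36) + (-2)·(91/72) = -3/4

-3/4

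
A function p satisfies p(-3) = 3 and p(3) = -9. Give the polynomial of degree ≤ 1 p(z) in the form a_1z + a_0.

p(z) = -2z - 3

Build the Lagrange basis polynomials:
L_0(z) = (z - 3) / [-6] = -(1/6)z + 1/2
L_1(z) = (z + 3) / [6] = (1/6)z + 1/2
p(z) = 3·L_0 + (-9)·L_1
  3·L_0(z) = -(1/2)z + 3/2
  (-9)·L_1(z) = -(3/2)z - 9/2
Adding term by term: -2z - 3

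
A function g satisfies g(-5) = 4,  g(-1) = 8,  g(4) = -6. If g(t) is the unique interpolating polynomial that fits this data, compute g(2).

Evaluate each Lagrange basis at t = 2:
L_0(2) = (3)·(-2)/[(-4)·(-9)] = -1/6
L_1(2) = (7)·(-2)/[(4)·(-5)] = 7/10
L_2(2) = (7)·(3)/[(9)·(5)] = 7/15
Sum: 4·(-1/6) + 8·(7/10) + (-6)·(7/15) = 32/15

32/15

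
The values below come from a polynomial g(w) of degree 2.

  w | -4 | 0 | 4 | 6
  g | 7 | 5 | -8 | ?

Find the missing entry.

The 3 known values determine g uniquely (degree ≤ 2).
Evaluate each Lagrange basis at w = 6:
L_0(6) = (6)·(2)/[(-4)·(-8)] = 3/8
L_1(6) = (10)·(2)/[(4)·(-4)] = -5/4
L_2(6) = (10)·(6)/[(8)·(4)] = 15/8
Sum: 7·(3/8) + 5·(-5/4) + (-8)·(15/8) = -149/8

-149/8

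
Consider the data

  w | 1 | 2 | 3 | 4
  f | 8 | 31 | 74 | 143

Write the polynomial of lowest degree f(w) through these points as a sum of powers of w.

L_0(w) = (w - 2)(w - 3)(w - 4) / [-6] = -(1/6)w^3 + (3/2)w^2 - (13/3)w + 4
L_1(w) = (w - 1)(w - 3)(w - 4) / [2] = (1/2)w^3 - 4w^2 + (19/2)w - 6
L_2(w) = (w - 1)(w - 2)(w - 4) / [-2] = -(1/2)w^3 + (7/2)w^2 - 7w + 4
L_3(w) = (w - 1)(w - 2)(w - 3) / [6] = (1/6)w^3 - w^2 + (11/6)w - 1
f(w) = 8·L_0 + 31·L_1 + 74·L_2 + 143·L_3
  8·L_0(w) = -(4/3)w^3 + 12w^2 - (104/3)w + 32
  31·L_1(w) = (31/2)w^3 - 124w^2 + (589/2)w - 186
  74·L_2(w) = -37w^3 + 259w^2 - 518w + 296
  143·L_3(w) = (143/6)w^3 - 143w^2 + (1573/6)w - 143
Adding term by term: w^3 + 4w^2 + 4w - 1

f(w) = w^3 + 4w^2 + 4w - 1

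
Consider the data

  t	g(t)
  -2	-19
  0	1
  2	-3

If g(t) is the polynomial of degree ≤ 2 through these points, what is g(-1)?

Evaluate each Lagrange basis at t = -1:
L_0(-1) = (-1)·(-3)/[(-2)·(-4)] = 3/8
L_1(-1) = (1)·(-3)/[(2)·(-2)] = 3/4
L_2(-1) = (1)·(-1)/[(4)·(2)] = -1/8
Sum: (-19)·(3/8) + 1·(3/4) + (-3)·(-1/8) = -6

-6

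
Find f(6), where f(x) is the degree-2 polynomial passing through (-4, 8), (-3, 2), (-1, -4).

Using Newton's divided-difference form:
f[-4,-3] = (2 - 8) / (-3 - (-4)) = -6
f[-3,-1] = (-4 - 2) / (-1 - (-3)) = -3
f[-4,-3,-1] = (-3 - (-6)) / (-1 - (-4)) = 1
f(6) = 8 + (-6)·(10) + 1·(10)·(9) = 38

38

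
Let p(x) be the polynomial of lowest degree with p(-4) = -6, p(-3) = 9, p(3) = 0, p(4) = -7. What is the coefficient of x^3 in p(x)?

The leading coefficient equals the top divided difference p[-4,-3,3,4].
p[-4,-3] = (9 - (-6)) / (-3 - (-4)) = 15
p[-3,3] = (0 - 9) / (3 - (-3)) = -3/2
p[3,4] = (-7 - 0) / (4 - 3) = -7
p[-4,-3,3] = (-3/2 - 15) / (3 - (-4)) = -33/14
p[-3,3,4] = (-7 - (-3/2)) / (4 - (-3)) = -11/14
p[-4,-3,3,4] = (-11/14 - (-33/14)) / (4 - (-4)) = 11/56

11/56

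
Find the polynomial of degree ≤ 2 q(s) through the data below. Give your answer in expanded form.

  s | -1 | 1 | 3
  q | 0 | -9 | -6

q(s) = (3/2)s^2 - (9/2)s - 6

Build the Lagrange basis polynomials:
L_0(s) = (s - 1)(s - 3) / [8] = (1/8)s^2 - (1/2)s + 3/8
L_1(s) = (s + 1)(s - 3) / [-4] = -(1/4)s^2 + (1/2)s + 3/4
L_2(s) = (s + 1)(s - 1) / [8] = (1/8)s^2 - 1/8
q(s) = 0·L_0 + (-9)·L_1 + (-6)·L_2
  0·L_0(s) = 0
  (-9)·L_1(s) = (9/4)s^2 - (9/2)s - 27/4
  (-6)·L_2(s) = -(3/4)s^2 + 3/4
Adding term by term: (3/2)s^2 - (9/2)s - 6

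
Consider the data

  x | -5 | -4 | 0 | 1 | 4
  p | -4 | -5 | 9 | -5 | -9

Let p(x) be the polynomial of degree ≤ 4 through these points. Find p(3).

-1184/45

Evaluate each Lagrange basis at x = 3:
L_0(3) = (7)·(3)·(2)·(-1)/[(-1)·(-5)·(-6)·(-9)] = -7/45
L_1(3) = (8)·(3)·(2)·(-1)/[(1)·(-4)·(-5)·(-8)] = 3/10
L_2(3) = (8)·(7)·(2)·(-1)/[(5)·(4)·(-1)·(-4)] = -7/5
L_3(3) = (8)·(7)·(3)·(-1)/[(6)·(5)·(1)·(-3)] = 28/15
L_4(3) = (8)·(7)·(3)·(2)/[(9)·(8)·(4)·(3)] = 7/18
Sum: (-4)·(-7/45) + (-5)·(3/10) + 9·(-7/5) + (-5)·(28/15) + (-9)·(7/18) = -1184/45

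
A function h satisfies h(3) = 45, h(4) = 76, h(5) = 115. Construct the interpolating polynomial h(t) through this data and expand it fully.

h(t) = 4t^2 + 3t

L_0(t) = (t - 4)(t - 5) / [2] = (1/2)t^2 - (9/2)t + 10
L_1(t) = (t - 3)(t - 5) / [-1] = -t^2 + 8t - 15
L_2(t) = (t - 3)(t - 4) / [2] = (1/2)t^2 - (7/2)t + 6
h(t) = 45·L_0 + 76·L_1 + 115·L_2
  45·L_0(t) = (45/2)t^2 - (405/2)t + 450
  76·L_1(t) = -76t^2 + 608t - 1140
  115·L_2(t) = (115/2)t^2 - (805/2)t + 690
Adding term by term: 4t^2 + 3t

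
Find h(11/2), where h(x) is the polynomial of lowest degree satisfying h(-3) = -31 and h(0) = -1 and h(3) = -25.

Evaluate each Lagrange basis at x = 11/2:
L_0(11/2) = (11/2)·(5/2)/[(-3)·(-6)] = 55/72
L_1(11/2) = (17/2)·(5/2)/[(3)·(-3)] = -85/36
L_2(11/2) = (17/2)·(11/2)/[(6)·(3)] = 187/72
Sum: (-31)·(55/72) + (-1)·(-85/36) + (-25)·(187/72) = -345/4

-345/4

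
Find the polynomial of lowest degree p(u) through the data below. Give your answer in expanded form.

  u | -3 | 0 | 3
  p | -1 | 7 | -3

p(u) = -u^2 - (1/3)u + 7

L_0(u) = u(u - 3) / [18] = (1/18)u^2 - (1/6)u
L_1(u) = (u + 3)(u - 3) / [-9] = -(1/9)u^2 + 1
L_2(u) = (u + 3)u / [18] = (1/18)u^2 + (1/6)u
p(u) = (-1)·L_0 + 7·L_1 + (-3)·L_2
  (-1)·L_0(u) = -(1/18)u^2 + (1/6)u
  7·L_1(u) = -(7/9)u^2 + 7
  (-3)·L_2(u) = -(1/6)u^2 - (1/2)u
Adding term by term: -u^2 - (1/3)u + 7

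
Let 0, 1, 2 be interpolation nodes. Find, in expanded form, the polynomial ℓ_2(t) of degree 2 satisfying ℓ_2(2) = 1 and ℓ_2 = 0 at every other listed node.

ℓ_2(t) = t(t - 1) / [(2)·(1)]
       = (t^2 - t) / (2)

ℓ_2(t) = (1/2)t^2 - (1/2)t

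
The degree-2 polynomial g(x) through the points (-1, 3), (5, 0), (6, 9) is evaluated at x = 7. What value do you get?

145/7

Evaluate each Lagrange basis at x = 7:
L_0(7) = (2)·(1)/[(-6)·(-7)] = 1/21
L_1(7) = (8)·(1)/[(6)·(-1)] = -4/3
L_2(7) = (8)·(2)/[(7)·(1)] = 16/7
Sum: 3·(1/21) + 0 + 9·(16/7) = 145/7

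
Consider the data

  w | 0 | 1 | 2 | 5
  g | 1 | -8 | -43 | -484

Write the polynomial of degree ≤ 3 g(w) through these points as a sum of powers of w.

g(w) = -3w^3 - 4w^2 - 2w + 1

Newton's divided differences:
g[0,1] = (-8 - 1) / (1 - 0) = -9
g[1,2] = (-43 - (-8)) / (2 - 1) = -35
g[2,5] = (-484 - (-43)) / (5 - 2) = -147
g[0,1,2] = (-35 - (-9)) / (2 - 0) = -13
g[1,2,5] = (-147 - (-35)) / (5 - 1) = -28
g[0,1,2,5] = (-28 - (-13)) / (5 - 0) = -3
g(w) = 1 + (-9)·w + (-13)·w(w - 1) + (-3)·w(w - 1)(w - 2)
Expanding: g(w) = -3w^3 - 4w^2 - 2w + 1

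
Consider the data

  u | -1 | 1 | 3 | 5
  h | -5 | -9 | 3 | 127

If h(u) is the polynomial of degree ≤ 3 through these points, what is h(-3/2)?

Evaluate each Lagrange basis at u = -3/2:
L_0(-3/2) = (-5/2)·(-9/2)·(-13/2)/[(-2)·(-4)·(-6)] = 195/128
L_1(-3/2) = (-1/2)·(-9/2)·(-13/2)/[(2)·(-2)·(-4)] = -117/128
L_2(-3/2) = (-1/2)·(-5/2)·(-13/2)/[(4)·(2)·(-2)] = 65/128
L_3(-3/2) = (-1/2)·(-5/2)·(-9/2)/[(6)·(4)·(2)] = -15/128
Sum: (-5)·(195/128) + (-9)·(-117/128) + 3·(65/128) + 127·(-15/128) = -51/4

-51/4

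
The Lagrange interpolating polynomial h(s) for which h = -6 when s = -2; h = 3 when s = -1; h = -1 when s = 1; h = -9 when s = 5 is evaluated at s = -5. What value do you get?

Evaluate each Lagrange basis at s = -5:
L_0(-5) = (-4)·(-6)·(-10)/[(-1)·(-3)·(-7)] = 80/7
L_1(-5) = (-3)·(-6)·(-10)/[(1)·(-2)·(-6)] = -15
L_2(-5) = (-3)·(-4)·(-10)/[(3)·(2)·(-4)] = 5
L_3(-5) = (-3)·(-4)·(-6)/[(7)·(6)·(4)] = -3/7
Sum: (-6)·(80/7) + 3·(-15) + (-1)·(5) + (-9)·(-3/7) = -803/7

-803/7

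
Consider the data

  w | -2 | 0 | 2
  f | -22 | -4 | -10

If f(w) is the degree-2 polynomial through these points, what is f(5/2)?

-61/4

Evaluate each Lagrange basis at w = 5/2:
L_0(5/2) = (5/2)·(1/2)/[(-2)·(-4)] = 5/32
L_1(5/2) = (9/2)·(1/2)/[(2)·(-2)] = -9/16
L_2(5/2) = (9/2)·(5/2)/[(4)·(2)] = 45/32
Sum: (-22)·(5/32) + (-4)·(-9/16) + (-10)·(45/32) = -61/4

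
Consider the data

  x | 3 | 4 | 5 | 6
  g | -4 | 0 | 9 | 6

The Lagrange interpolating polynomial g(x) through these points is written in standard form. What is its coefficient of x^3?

-17/6

The leading coefficient equals the top divided difference g[3,4,5,6].
g[3,4] = (0 - (-4)) / (4 - 3) = 4
g[4,5] = (9 - 0) / (5 - 4) = 9
g[5,6] = (6 - 9) / (6 - 5) = -3
g[3,4,5] = (9 - 4) / (5 - 3) = 5/2
g[4,5,6] = (-3 - 9) / (6 - 4) = -6
g[3,4,5,6] = (-6 - 5/2) / (6 - 3) = -17/6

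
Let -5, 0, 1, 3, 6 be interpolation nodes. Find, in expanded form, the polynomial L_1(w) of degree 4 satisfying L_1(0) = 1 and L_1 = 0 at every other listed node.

L_1(w) = -(1/90)w^4 + (1/18)w^3 + (23/90)w^2 - (13/10)w + 1

L_1(w) = (w + 5)(w - 1)(w - 3)(w - 6) / [(5)·(-1)·(-3)·(-6)]
       = (w^4 - 5w^3 - 23w^2 + 117w - 90) / (-90)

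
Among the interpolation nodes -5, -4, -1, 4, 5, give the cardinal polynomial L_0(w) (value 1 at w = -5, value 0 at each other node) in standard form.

L_0(w) = (w + 4)(w + 1)(w - 4)(w - 5) / [(-1)·(-4)·(-9)·(-10)]
       = (w^4 - 4w^3 - 21w^2 + 64w + 80) / (360)

L_0(w) = (1/360)w^4 - (1/90)w^3 - (7/120)w^2 + (8/45)w + 2/9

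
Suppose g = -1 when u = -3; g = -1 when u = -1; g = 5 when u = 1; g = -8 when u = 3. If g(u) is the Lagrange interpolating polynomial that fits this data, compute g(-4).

L_0(-4) = (-3)·(-5)·(-7)/[(-2)·(-4)·(-6)] = 35/16
L_1(-4) = (-1)·(-5)·(-7)/[(2)·(-2)·(-4)] = -35/16
L_2(-4) = (-1)·(-3)·(-7)/[(4)·(2)·(-2)] = 21/16
L_3(-4) = (-1)·(-3)·(-5)/[(6)·(4)·(2)] = -5/16
Sum: (-1)·(35/16) + (-1)·(-35/16) + 5·(21/16) + (-8)·(-5/16) = 145/16

145/16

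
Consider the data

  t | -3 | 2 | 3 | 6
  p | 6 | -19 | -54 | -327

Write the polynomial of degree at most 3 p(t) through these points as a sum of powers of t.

p(t) = -t^3 - 3t^2 - t + 3

Build the Lagrange basis polynomials:
L_0(t) = (t - 2)(t - 3)(t - 6) / [-270] = -(1/270)t^3 + (11/270)t^2 - (2/15)t + 2/15
L_1(t) = (t + 3)(t - 3)(t - 6) / [20] = (1/20)t^3 - (3/10)t^2 - (9/20)t + 27/10
L_2(t) = (t + 3)(t - 2)(t - 6) / [-18] = -(1/18)t^3 + (5/18)t^2 + (2/3)t - 2
L_3(t) = (t + 3)(t - 2)(t - 3) / [108] = (1/108)t^3 - (1/54)t^2 - (1/12)t + 1/6
p(t) = 6·L_0 + (-19)·L_1 + (-54)·L_2 + (-327)·L_3
  6·L_0(t) = -(1/45)t^3 + (11/45)t^2 - (4/5)t + 4/5
  (-19)·L_1(t) = -(19/20)t^3 + (57/10)t^2 + (171/20)t - 513/10
  (-54)·L_2(t) = 3t^3 - 15t^2 - 36t + 108
  (-327)·L_3(t) = -(109/36)t^3 + (109/18)t^2 + (109/4)t - 109/2
Adding term by term: -t^3 - 3t^2 - t + 3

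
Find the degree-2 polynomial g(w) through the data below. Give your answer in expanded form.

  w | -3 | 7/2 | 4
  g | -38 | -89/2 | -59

Newton's divided differences:
g[-3,7/2] = (-89/2 - (-38)) / (7/2 - (-3)) = -1
g[7/2,4] = (-59 - (-89/2)) / (4 - 7/2) = -29
g[-3,7/2,4] = (-29 - (-1)) / (4 - (-3)) = -4
g(w) = -38 + (-1)·(w + 3) + (-4)·(w + 3)(w - 7/2)
Expanding: g(w) = -4w^2 + w + 1

g(w) = -4w^2 + w + 1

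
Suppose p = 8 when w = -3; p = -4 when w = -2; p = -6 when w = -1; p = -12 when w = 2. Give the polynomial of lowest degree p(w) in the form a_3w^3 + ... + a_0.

p(w) = -w^3 - w^2 + 2w - 4

Build the Lagrange basis polynomials:
L_0(w) = (w + 2)(w + 1)(w - 2) / [-10] = -(1/10)w^3 - (1/10)w^2 + (2/5)w + 2/5
L_1(w) = (w + 3)(w + 1)(w - 2) / [4] = (1/4)w^3 + (1/2)w^2 - (5/4)w - 3/2
L_2(w) = (w + 3)(w + 2)(w - 2) / [-6] = -(1/6)w^3 - (1/2)w^2 + (2/3)w + 2
L_3(w) = (w + 3)(w + 2)(w + 1) / [60] = (1/60)w^3 + (1/10)w^2 + (11/60)w + 1/10
p(w) = 8·L_0 + (-4)·L_1 + (-6)·L_2 + (-12)·L_3
  8·L_0(w) = -(4/5)w^3 - (4/5)w^2 + (16/5)w + 16/5
  (-4)·L_1(w) = -w^3 - 2w^2 + 5w + 6
  (-6)·L_2(w) = w^3 + 3w^2 - 4w - 12
  (-12)·L_3(w) = -(1/5)w^3 - (6/5)w^2 - (11/5)w - 6/5
Adding term by term: -w^3 - w^2 + 2w - 4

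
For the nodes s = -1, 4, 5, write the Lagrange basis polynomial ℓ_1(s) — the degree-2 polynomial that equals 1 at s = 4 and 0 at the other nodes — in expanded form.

ℓ_1(s) = -(1/5)s^2 + (4/5)s + 1

ℓ_1(s) = (s + 1)(s - 5) / [(5)·(-1)]
       = (s^2 - 4s - 5) / (-5)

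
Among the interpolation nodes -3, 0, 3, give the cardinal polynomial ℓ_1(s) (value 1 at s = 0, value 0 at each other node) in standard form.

ℓ_1(s) = -(1/9)s^2 + 1

ℓ_1(s) = (s + 3)(s - 3) / [(3)·(-3)]
       = (s^2 - 9) / (-9)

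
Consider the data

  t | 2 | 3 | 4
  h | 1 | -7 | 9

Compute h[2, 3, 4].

12

h[2,3] = (-7 - 1) / (3 - 2) = -8
h[3,4] = (9 - (-7)) / (4 - 3) = 16
h[2,3,4] = (16 - (-8)) / (4 - 2) = 12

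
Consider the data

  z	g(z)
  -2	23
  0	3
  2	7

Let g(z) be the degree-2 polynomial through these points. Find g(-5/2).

Evaluate each Lagrange basis at z = -5/2:
L_0(-5/2) = (-5/2)·(-9/2)/[(-2)·(-4)] = 45/32
L_1(-5/2) = (-1/2)·(-9/2)/[(2)·(-2)] = -9/16
L_2(-5/2) = (-1/2)·(-5/2)/[(4)·(2)] = 5/32
Sum: 23·(45/32) + 3·(-9/16) + 7·(5/32) = 127/4

127/4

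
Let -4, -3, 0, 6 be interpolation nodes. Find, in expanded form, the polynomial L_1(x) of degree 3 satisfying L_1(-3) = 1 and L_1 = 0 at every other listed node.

L_1(x) = (x + 4)x(x - 6) / [(1)·(-3)·(-9)]
       = (x^3 - 2x^2 - 24x) / (27)

L_1(x) = (1/27)x^3 - (2/27)x^2 - (8/9)x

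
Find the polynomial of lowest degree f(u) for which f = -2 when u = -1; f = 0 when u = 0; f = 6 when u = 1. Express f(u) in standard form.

f(u) = 2u^2 + 4u

Newton's divided differences:
f[-1,0] = (0 - (-2)) / (0 - (-1)) = 2
f[0,1] = (6 - 0) / (1 - 0) = 6
f[-1,0,1] = (6 - 2) / (1 - (-1)) = 2
f(u) = -2 + 2·(u + 1) + 2·(u + 1)u
Expanding: f(u) = 2u^2 + 4u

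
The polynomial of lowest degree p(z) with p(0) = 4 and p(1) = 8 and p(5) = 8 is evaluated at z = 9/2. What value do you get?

47/5

L_0(9/2) = (7/2)·(-1/2)/[(-1)·(-5)] = -7/20
L_1(9/2) = (9/2)·(-1/2)/[(1)·(-4)] = 9/16
L_2(9/2) = (9/2)·(7/2)/[(5)·(4)] = 63/80
Sum: 4·(-7/20) + 8·(9/16) + 8·(63/80) = 47/5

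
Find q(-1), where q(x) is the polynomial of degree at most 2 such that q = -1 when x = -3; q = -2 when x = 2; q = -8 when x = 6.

Using Newton's divided-difference form:
q[-3,2] = (-2 - (-1)) / (2 - (-3)) = -1/5
q[2,6] = (-8 - (-2)) / (6 - 2) = -3/2
q[-3,2,6] = (-3/2 - (-1/5)) / (6 - (-3)) = -13/90
q(-1) = -1 + (-1/5)·(2) + (-13/90)·(2)·(-3) = -8/15

-8/15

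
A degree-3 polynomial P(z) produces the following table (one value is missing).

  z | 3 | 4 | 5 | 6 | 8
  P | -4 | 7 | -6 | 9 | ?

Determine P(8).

The 4 known values determine P uniquely (degree ≤ 3).
Evaluate each Lagrange basis at z = 8:
L_0(8) = (4)·(3)·(2)/[(-1)·(-2)·(-3)] = -4
L_1(8) = (5)·(3)·(2)/[(1)·(-1)·(-2)] = 15
L_2(8) = (5)·(4)·(2)/[(2)·(1)·(-1)] = -20
L_3(8) = (5)·(4)·(3)/[(3)·(2)·(1)] = 10
Sum: (-4)·(-4) + 7·(15) + (-6)·(-20) + 9·(10) = 331

331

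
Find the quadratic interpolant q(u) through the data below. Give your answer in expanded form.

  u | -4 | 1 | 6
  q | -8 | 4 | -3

Newton's divided differences:
q[-4,1] = (4 - (-8)) / (1 - (-4)) = 12/5
q[1,6] = (-3 - 4) / (6 - 1) = -7/5
q[-4,1,6] = (-7/5 - 12/5) / (6 - (-4)) = -19/50
q(u) = -8 + (12/5)·(u + 4) + (-19/50)·(u + 4)(u - 1)
Expanding: q(u) = -(19/50)u^2 + (63/50)u + 78/25

q(u) = -(19/50)u^2 + (63/50)u + 78/25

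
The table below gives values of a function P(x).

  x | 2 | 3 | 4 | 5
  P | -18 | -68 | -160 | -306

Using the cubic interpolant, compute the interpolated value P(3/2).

Evaluate each Lagrange basis at x = 3/2:
L_0(3/2) = (-3/2)·(-5/2)·(-7/2)/[(-1)·(-2)·(-3)] = 35/16
L_1(3/2) = (-1/2)·(-5/2)·(-7/2)/[(1)·(-1)·(-2)] = -35/16
L_2(3/2) = (-1/2)·(-3/2)·(-7/2)/[(2)·(1)·(-1)] = 21/16
L_3(3/2) = (-1/2)·(-3/2)·(-5/2)/[(3)·(2)·(1)] = -5/16
Sum: (-18)·(35/16) + (-68)·(-35/16) + (-160)·(21/16) + (-306)·(-5/16) = -5

-5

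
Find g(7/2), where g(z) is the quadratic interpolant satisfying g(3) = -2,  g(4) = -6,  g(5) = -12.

Using Newton's divided-difference form:
g[3,4] = (-6 - (-2)) / (4 - 3) = -4
g[4,5] = (-12 - (-6)) / (5 - 4) = -6
g[3,4,5] = (-6 - (-4)) / (5 - 3) = -1
g(7/2) = -2 + (-4)·(1/2) + (-1)·(1/2)·(-1/2) = -15/4

-15/4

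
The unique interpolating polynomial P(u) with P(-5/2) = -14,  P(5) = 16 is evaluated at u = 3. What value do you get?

Evaluate each Lagrange basis at u = 3:
L_0(3) = (-2)/[(-15/2)] = 4/15
L_1(3) = (11/2)/[(15/2)] = 11/15
Sum: (-14)·(4/15) + 16·(11/15) = 8

8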